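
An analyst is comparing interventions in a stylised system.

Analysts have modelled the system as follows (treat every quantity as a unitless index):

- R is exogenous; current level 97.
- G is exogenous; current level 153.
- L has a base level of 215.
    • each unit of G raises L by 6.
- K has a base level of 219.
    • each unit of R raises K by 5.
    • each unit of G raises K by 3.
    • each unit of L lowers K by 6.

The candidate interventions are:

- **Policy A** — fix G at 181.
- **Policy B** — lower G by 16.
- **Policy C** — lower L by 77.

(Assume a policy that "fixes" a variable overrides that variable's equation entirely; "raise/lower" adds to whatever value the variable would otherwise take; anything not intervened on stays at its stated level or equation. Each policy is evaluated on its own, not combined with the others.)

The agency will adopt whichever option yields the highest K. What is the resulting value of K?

Policy A (G := 181):
  R = 97
  G = 181
  L = 215 + 6·181 = 1301
  K = 219 + 5·97 + 3·181 − 6·1301 = -6559
Policy B (G − 16):
  R = 97
  G = 153 − 16 = 137
  L = 215 + 6·137 = 1037
  K = 219 + 5·97 + 3·137 − 6·1037 = -5107
Policy C (L − 77):
  R = 97
  G = 153
  L = 215 + 6·153 (−77 from intervention) = 1056
  K = 219 + 5·97 + 3·153 − 6·1056 = -5173
Comparing — Policy A: K=-6559, Policy B: K=-5107, Policy C: K=-5173. Highest is -5107 (Policy B).

-5107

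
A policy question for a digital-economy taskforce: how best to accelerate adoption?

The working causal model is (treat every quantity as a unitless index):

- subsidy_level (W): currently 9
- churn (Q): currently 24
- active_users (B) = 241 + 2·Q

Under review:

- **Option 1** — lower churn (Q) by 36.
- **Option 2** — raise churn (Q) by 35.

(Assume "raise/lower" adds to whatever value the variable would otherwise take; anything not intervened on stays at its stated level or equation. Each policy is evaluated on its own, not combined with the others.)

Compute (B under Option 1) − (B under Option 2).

Option 1 (Q − 36):
  Q = 24 − 36 = -12
  B = 241 + 2·(-12) = 217
Option 2 (Q + 35):
  Q = 24 + 35 = 59
  B = 241 + 2·59 = 359
B: 217 − 359 = -142

-142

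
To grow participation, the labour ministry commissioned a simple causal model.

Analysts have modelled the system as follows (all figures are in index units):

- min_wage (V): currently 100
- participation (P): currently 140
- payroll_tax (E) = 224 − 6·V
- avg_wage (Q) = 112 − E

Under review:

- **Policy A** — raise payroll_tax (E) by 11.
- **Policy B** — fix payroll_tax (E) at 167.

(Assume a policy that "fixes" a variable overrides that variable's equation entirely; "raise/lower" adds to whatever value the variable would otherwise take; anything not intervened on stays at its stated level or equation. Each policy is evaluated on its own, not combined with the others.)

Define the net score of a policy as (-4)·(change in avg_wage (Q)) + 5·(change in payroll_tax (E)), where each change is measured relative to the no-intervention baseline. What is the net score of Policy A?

99

Baseline:
  V = 100
  E = 224 − 6·100 = -376
  Q = 112 − (-376) = 488
Policy A (E + 11):
  V = 100
  E = 224 − 6·100 (+11 from intervention) = -365
  Q = 112 − (-365) = 477
ΔQ = 477 − 488 = -11; ΔE = -365 − (-376) = 11
Score = (-4)·(-11) + 5·11 = 99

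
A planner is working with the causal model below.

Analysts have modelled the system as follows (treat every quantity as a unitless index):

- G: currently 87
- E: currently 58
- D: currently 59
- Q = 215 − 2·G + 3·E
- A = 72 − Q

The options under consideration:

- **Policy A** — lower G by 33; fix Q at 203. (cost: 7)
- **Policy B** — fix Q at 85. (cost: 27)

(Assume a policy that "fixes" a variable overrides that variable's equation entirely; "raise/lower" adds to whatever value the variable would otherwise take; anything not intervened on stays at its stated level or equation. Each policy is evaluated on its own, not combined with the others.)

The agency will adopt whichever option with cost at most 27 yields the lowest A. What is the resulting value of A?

-131

Policy A (G − 33, Q := 203):
  G = 87 − 33 = 54
  E = 58
  Q = 203
  A = 72 − 203 = -131
Policy B (Q := 85):
  G = 87
  E = 58
  Q = 85
  A = 72 − 85 = -13
Comparing — Policy A: A=-131, Policy B: A=-13. Lowest is -131 (Policy A).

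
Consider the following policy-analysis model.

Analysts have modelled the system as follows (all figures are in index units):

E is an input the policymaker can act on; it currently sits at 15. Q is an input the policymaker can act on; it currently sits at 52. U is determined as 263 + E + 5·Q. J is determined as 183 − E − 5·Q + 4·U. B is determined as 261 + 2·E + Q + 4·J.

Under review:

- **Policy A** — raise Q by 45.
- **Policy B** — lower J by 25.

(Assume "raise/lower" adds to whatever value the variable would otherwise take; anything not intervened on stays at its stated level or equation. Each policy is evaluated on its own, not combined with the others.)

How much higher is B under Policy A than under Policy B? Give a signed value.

Policy A (Q + 45):
  E = 15
  Q = 52 + 45 = 97
  U = 263 + 15 + 5·97 = 763
  J = 183 − 15 − 5·97 + 4·763 = 2735
  B = 261 + 2·15 + 97 + 4·2735 = 11328
Policy B (J − 25):
  E = 15
  Q = 52
  U = 263 + 15 + 5·52 = 538
  J = 183 − 15 − 5·52 + 4·538 (−25 from intervention) = 2035
  B = 261 + 2·15 + 52 + 4·2035 = 8483
B: 11328 − 8483 = 2845

2845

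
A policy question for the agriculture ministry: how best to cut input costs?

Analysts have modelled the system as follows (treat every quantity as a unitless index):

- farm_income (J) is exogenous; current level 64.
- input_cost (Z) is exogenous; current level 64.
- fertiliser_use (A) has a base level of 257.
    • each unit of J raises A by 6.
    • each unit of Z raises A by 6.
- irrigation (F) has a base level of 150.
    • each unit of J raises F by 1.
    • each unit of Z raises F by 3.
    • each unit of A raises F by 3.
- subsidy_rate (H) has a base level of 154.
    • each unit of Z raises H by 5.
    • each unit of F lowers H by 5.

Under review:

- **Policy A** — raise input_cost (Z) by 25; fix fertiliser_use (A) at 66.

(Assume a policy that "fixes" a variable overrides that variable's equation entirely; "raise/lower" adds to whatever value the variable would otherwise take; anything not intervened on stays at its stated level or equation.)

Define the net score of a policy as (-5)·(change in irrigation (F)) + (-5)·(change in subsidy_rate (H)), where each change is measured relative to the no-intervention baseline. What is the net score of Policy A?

-56665

Baseline:
  J = 64
  Z = 64
  A = 257 + 6·64 + 6·64 = 1025
  F = 150 + 64 + 3·64 + 3·1025 = 3481
  H = 154 + 5·64 − 5·3481 = -16931
Policy A (Z + 25, A := 66):
  J = 64
  Z = 64 + 25 = 89
  A = 66
  F = 150 + 64 + 3·89 + 3·66 = 679
  H = 154 + 5·89 − 5·679 = -2796
ΔF = 679 − 3481 = -2802; ΔH = -2796 − (-16931) = 14135
Score = (-5)·(-2802) + (-5)·14135 = -56665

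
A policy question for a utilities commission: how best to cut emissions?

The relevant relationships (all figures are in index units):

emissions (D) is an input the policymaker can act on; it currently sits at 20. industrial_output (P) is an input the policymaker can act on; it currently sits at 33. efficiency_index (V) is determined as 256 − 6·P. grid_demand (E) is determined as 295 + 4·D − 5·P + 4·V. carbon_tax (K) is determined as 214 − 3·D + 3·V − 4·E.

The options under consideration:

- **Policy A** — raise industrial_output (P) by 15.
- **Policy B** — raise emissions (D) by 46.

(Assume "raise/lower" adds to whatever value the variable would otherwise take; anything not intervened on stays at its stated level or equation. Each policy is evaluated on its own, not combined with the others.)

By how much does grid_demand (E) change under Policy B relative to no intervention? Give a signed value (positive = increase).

Baseline:
  D = 20
  P = 33
  V = 256 − 6·33 = 58
  E = 295 + 4·20 − 5·33 + 4·58 = 442
Policy B (D + 46):
  D = 20 + 46 = 66
  P = 33
  V = 256 − 6·33 = 58
  E = 295 + 4·66 − 5·33 + 4·58 = 626
Change in E: 626 − 442 = 184

184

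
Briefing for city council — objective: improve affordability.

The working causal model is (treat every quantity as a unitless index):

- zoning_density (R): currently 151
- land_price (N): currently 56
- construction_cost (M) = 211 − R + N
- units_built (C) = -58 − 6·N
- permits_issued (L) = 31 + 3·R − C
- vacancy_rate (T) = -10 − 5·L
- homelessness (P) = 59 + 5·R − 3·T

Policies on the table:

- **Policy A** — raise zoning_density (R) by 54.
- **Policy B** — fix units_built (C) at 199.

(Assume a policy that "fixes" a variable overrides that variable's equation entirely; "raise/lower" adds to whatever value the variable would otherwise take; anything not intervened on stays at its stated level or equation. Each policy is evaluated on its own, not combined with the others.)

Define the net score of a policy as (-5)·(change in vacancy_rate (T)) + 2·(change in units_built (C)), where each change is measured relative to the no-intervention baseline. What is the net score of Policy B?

-13639

Baseline:
  R = 151
  N = 56
  C = -58 − 6·56 = -394
  L = 31 + 3·151 − (-394) = 878
  T = -10 − 5·878 = -4400
Policy B (C := 199):
  R = 151
  N = 56
  C = 199
  L = 31 + 3·151 − 199 = 285
  T = -10 − 5·285 = -1435
ΔT = -1435 − (-4400) = 2965; ΔC = 199 − (-394) = 593
Score = (-5)·2965 + 2·593 = -13639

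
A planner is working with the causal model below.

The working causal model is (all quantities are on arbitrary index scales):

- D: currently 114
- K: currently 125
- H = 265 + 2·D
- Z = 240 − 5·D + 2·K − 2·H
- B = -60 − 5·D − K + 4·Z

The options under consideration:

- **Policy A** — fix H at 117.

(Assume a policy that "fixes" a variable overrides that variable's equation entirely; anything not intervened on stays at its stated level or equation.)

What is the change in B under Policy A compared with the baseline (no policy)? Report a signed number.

3008

Baseline:
  D = 114
  K = 125
  H = 265 + 2·114 = 493
  Z = 240 − 5·114 + 2·125 − 2·493 = -1066
  B = -60 − 5·114 − 125 + 4·(-1066) = -5019
Policy A (H := 117):
  D = 114
  K = 125
  H = 117
  Z = 240 − 5·114 + 2·125 − 2·117 = -314
  B = -60 − 5·114 − 125 + 4·(-314) = -2011
Change in B: -2011 − (-5019) = 3008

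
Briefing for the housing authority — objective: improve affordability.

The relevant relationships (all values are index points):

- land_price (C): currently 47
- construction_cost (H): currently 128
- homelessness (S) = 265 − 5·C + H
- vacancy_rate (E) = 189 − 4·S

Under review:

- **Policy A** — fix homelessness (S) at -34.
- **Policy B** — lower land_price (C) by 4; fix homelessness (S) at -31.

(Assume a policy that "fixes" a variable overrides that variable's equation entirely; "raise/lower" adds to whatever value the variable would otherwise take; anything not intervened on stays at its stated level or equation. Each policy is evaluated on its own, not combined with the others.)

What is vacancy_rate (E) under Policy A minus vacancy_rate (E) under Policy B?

12

Policy A (S := -34):
  C = 47
  H = 128
  S = -34
  E = 189 − 4·(-34) = 325
Policy B (C − 4, S := -31):
  C = 47 − 4 = 43
  H = 128
  S = -31
  E = 189 − 4·(-31) = 313
E: 325 − 313 = 12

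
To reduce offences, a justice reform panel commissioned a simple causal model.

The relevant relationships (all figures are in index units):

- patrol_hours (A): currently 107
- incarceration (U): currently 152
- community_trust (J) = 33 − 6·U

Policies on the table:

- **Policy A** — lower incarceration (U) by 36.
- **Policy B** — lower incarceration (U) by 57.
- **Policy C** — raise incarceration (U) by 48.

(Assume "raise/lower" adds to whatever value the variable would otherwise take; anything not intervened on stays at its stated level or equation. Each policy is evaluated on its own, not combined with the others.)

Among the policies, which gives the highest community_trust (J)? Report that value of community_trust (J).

-537

Policy A (U − 36):
  U = 152 − 36 = 116
  J = 33 − 6·116 = -663
Policy B (U − 57):
  U = 152 − 57 = 95
  J = 33 − 6·95 = -537
Policy C (U + 48):
  U = 152 + 48 = 200
  J = 33 − 6·200 = -1167
Comparing — Policy A: J=-663, Policy B: J=-537, Policy C: J=-1167. Highest is -537 (Policy B).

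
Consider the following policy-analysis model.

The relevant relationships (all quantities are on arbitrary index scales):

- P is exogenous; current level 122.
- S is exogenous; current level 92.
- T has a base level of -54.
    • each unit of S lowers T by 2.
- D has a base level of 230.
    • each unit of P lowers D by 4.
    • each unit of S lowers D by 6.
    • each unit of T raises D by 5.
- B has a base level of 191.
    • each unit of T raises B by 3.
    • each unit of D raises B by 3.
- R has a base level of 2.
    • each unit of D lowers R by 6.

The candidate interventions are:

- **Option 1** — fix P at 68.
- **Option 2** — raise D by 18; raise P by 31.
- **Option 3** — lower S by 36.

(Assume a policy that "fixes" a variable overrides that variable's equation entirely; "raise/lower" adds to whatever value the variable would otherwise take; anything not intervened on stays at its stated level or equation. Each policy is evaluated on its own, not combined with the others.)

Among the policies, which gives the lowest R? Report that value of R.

8546

Option 1 (P := 68):
  P = 68
  S = 92
  T = -54 − 2·92 = -238
  D = 230 − 4·68 − 6·92 + 5·(-238) = -1784
  R = 2 − 6·(-1784) = 10706
Option 2 (D + 18, P + 31):
  P = 122 + 31 = 153
  S = 92
  T = -54 − 2·92 = -238
  D = 230 − 4·153 − 6·92 + 5·(-238) (+18 from intervention) = -2106
  R = 2 − 6·(-2106) = 12638
Option 3 (S − 36):
  P = 122
  S = 92 − 36 = 56
  T = -54 − 2·56 = -166
  D = 230 − 4·122 − 6·56 + 5·(-166) = -1424
  R = 2 − 6·(-1424) = 8546
Comparing — Option 1: R=10706, Option 2: R=12638, Option 3: R=8546. Lowest is 8546 (Option 3).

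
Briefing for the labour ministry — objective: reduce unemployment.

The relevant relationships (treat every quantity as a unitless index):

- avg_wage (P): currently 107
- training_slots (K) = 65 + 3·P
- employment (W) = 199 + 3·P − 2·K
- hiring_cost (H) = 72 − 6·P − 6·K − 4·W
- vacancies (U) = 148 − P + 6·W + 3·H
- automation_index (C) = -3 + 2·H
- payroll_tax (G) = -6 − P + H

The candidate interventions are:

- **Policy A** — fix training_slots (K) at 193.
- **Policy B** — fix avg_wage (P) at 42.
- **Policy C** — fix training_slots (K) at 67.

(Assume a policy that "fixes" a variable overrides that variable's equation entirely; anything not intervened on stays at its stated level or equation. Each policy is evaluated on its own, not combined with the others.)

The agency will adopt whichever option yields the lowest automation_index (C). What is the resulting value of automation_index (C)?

-5035

Policy A (K := 193):
  P = 107
  K = 193
  W = 199 + 3·107 − 2·193 = 134
  H = 72 − 6·107 − 6·193 − 4·134 = -2264
  C = -3 + 2·(-2264) = -4531
Policy B (P := 42):
  P = 42
  K = 65 + 3·42 = 191
  W = 199 + 3·42 − 2·191 = -57
  H = 72 − 6·42 − 6·191 − 4·(-57) = -1098
  C = -3 + 2·(-1098) = -2199
Policy C (K := 67):
  P = 107
  K = 67
  W = 199 + 3·107 − 2·67 = 386
  H = 72 − 6·107 − 6·67 − 4·386 = -2516
  C = -3 + 2·(-2516) = -5035
Comparing — Policy A: C=-4531, Policy B: C=-2199, Policy C: C=-5035. Lowest is -5035 (Policy C).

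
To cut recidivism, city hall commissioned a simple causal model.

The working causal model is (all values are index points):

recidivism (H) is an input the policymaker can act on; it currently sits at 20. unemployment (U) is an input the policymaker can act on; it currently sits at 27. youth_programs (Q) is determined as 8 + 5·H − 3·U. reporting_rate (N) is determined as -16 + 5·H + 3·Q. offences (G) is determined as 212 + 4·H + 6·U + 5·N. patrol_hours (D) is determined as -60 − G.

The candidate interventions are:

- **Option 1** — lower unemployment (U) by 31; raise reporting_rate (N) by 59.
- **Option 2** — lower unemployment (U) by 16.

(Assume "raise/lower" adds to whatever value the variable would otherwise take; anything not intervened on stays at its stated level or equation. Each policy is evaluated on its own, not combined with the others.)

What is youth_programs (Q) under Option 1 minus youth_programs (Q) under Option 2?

Option 1 (U − 31, N + 59):
  H = 20
  U = 27 − 31 = -4
  Q = 8 + 5·20 − 3·(-4) = 120
Option 2 (U − 16):
  H = 20
  U = 27 − 16 = 11
  Q = 8 + 5·20 − 3·11 = 75
Q: 120 − 75 = 45

45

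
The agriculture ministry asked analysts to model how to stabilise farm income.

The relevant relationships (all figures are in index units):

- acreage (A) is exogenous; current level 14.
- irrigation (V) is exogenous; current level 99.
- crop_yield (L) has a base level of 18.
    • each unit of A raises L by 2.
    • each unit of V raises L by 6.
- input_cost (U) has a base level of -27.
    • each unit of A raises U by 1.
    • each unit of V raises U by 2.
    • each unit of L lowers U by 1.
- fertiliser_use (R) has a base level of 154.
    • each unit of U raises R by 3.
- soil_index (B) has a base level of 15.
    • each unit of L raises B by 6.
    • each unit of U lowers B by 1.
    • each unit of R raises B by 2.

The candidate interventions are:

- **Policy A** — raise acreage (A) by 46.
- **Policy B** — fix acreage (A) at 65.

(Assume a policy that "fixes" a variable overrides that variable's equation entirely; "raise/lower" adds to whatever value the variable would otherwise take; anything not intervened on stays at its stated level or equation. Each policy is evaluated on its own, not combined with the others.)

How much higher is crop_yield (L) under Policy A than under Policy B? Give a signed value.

-10

Policy A (A + 46):
  A = 14 + 46 = 60
  V = 99
  L = 18 + 2·60 + 6·99 = 732
Policy B (A := 65):
  A = 65
  V = 99
  L = 18 + 2·65 + 6·99 = 742
L: 732 − 742 = -10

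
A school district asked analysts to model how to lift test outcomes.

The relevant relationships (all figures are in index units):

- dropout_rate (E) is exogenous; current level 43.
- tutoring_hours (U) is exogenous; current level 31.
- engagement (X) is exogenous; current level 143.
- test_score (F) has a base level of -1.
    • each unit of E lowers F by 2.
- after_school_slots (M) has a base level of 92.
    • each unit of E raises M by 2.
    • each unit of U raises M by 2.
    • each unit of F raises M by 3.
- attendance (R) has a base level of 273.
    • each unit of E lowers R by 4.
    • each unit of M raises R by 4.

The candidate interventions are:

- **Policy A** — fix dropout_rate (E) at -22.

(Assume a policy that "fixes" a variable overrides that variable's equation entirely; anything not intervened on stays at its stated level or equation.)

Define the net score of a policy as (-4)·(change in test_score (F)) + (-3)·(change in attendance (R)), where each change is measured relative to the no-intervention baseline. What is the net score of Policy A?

Baseline:
  E = 43
  U = 31
  F = -1 − 2·43 = -87
  M = 92 + 2·43 + 2·31 + 3·(-87) = -21
  R = 273 − 4·43 + 4·(-21) = 17
Policy A (E := -22):
  E = -22
  U = 31
  F = -1 − 2·(-22) = 43
  M = 92 + 2·(-22) + 2·31 + 3·43 = 239
  R = 273 − 4·(-22) + 4·239 = 1317
ΔF = 43 − (-87) = 130; ΔR = 1317 − 17 = 1300
Score = (-4)·130 + (-3)·1300 = -4420

-4420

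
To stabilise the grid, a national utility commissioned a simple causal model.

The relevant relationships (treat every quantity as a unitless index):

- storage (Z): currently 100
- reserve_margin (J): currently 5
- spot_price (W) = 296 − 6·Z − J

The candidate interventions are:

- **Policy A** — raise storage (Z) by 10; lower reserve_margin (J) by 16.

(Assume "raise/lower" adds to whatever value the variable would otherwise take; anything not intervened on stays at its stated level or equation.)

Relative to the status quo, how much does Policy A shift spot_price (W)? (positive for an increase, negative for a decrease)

Baseline:
  Z = 100
  J = 5
  W = 296 − 6·100 − 5 = -309
Policy A (Z + 10, J − 16):
  Z = 100 + 10 = 110
  J = 5 − 16 = -11
  W = 296 − 6·110 − (-11) = -353
Change in W: -353 − (-309) = -44

-44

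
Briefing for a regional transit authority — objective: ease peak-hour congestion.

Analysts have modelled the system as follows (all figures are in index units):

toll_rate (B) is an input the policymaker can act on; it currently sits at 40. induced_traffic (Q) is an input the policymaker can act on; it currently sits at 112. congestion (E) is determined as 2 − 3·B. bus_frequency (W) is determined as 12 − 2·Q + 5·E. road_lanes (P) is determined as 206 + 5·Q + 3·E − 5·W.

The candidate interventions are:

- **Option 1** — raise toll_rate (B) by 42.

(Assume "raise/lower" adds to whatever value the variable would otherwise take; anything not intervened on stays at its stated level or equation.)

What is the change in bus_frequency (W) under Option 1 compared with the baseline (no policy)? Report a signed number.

Baseline:
  B = 40
  Q = 112
  E = 2 − 3·40 = -118
  W = 12 − 2·112 + 5·(-118) = -802
Option 1 (B + 42):
  B = 40 + 42 = 82
  Q = 112
  E = 2 − 3·82 = -244
  W = 12 − 2·112 + 5·(-244) = -1432
Change in W: -1432 − (-802) = -630

-630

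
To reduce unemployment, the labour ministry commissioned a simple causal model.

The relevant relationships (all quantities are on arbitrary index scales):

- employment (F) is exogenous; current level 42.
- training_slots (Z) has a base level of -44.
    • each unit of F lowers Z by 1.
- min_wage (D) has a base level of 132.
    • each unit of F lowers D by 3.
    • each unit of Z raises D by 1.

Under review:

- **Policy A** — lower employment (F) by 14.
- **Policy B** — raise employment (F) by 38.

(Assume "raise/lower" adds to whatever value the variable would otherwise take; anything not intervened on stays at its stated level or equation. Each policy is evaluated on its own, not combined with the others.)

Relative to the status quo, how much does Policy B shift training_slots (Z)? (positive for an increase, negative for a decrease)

Baseline:
  F = 42
  Z = -44 − 42 = -86
Policy B (F + 38):
  F = 42 + 38 = 80
  Z = -44 − 80 = -124
Change in Z: -124 − (-86) = -38

-38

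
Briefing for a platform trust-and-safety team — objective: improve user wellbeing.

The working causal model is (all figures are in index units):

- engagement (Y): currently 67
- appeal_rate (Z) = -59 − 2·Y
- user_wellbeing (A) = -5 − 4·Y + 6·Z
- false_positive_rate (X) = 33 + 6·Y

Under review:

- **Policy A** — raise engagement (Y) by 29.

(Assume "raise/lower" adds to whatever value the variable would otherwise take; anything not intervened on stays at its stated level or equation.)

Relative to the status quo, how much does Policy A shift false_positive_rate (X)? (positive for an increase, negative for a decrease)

Baseline:
  Y = 67
  X = 33 + 6·67 = 435
Policy A (Y + 29):
  Y = 67 + 29 = 96
  X = 33 + 6·96 = 609
Change in X: 609 − 435 = 174

174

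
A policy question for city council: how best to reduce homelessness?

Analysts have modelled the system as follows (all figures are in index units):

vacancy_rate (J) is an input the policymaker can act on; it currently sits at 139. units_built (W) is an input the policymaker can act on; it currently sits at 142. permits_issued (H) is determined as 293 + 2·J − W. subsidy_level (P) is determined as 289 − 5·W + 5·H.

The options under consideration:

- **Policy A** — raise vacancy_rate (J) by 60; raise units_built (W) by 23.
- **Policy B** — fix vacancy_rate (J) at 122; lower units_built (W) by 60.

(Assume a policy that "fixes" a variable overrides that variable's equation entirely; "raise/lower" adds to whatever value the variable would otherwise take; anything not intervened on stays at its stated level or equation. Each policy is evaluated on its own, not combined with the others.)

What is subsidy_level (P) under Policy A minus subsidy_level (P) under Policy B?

Policy A (J + 60, W + 23):
  J = 139 + 60 = 199
  W = 142 + 23 = 165
  H = 293 + 2·199 − 165 = 526
  P = 289 − 5·165 + 5·526 = 2094
Policy B (J := 122, W − 60):
  J = 122
  W = 142 − 60 = 82
  H = 293 + 2·122 − 82 = 455
  P = 289 − 5·82 + 5·455 = 2154
P: 2094 − 2154 = -60

-60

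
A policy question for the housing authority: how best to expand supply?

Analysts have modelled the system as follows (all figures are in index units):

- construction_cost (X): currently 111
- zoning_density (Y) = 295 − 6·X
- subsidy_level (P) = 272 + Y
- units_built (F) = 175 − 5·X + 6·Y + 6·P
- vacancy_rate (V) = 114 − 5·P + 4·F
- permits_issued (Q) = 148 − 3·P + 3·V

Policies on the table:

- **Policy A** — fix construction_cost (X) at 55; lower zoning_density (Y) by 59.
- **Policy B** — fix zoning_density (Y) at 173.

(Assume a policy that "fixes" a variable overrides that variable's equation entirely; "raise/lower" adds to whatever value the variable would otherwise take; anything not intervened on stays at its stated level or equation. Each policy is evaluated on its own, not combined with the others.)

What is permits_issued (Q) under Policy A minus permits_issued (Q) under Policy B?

Policy A (X := 55, Y − 59):
  X = 55
  Y = 295 − 6·55 (−59 from intervention) = -94
  P = 272 + (-94) = 178
  F = 175 − 5·55 + 6·(-94) + 6·178 = 404
  V = 114 − 5·178 + 4·404 = 840
  Q = 148 − 3·178 + 3·840 = 2134
Policy B (Y := 173):
  X = 111
  Y = 173
  P = 272 + 173 = 445
  F = 175 − 5·111 + 6·173 + 6·445 = 3328
  V = 114 − 5·445 + 4·3328 = 11201
  Q = 148 − 3·445 + 3·11201 = 32416
Q: 2134 − 32416 = -30282

-30282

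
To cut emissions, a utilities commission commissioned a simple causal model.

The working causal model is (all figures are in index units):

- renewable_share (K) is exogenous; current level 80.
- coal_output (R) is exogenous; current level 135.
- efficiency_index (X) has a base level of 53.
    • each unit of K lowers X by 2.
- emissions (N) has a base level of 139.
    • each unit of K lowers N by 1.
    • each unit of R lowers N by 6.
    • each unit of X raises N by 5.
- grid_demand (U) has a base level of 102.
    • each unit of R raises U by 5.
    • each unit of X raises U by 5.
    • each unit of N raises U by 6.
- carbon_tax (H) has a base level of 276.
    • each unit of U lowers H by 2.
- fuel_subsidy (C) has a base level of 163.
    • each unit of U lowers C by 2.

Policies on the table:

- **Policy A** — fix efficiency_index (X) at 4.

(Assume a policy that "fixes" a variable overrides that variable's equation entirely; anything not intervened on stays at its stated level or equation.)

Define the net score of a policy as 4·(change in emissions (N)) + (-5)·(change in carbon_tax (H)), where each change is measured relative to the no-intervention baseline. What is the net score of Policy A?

Baseline:
  K = 80
  R = 135
  X = 53 − 2·80 = -107
  N = 139 − 80 − 6·135 + 5·(-107) = -1286
  U = 102 + 5·135 + 5·(-107) + 6·(-1286) = -7474
  H = 276 − 2·(-7474) = 15224
Policy A (X := 4):
  K = 80
  R = 135
  X = 4
  N = 139 − 80 − 6·135 + 5·4 = -731
  U = 102 + 5·135 + 5·4 + 6·(-731) = -3589
  H = 276 − 2·(-3589) = 7454
ΔN = -731 − (-1286) = 555; ΔH = 7454 − 15224 = -7770
Score = 4·555 + (-5)·(-7770) = 41070

41070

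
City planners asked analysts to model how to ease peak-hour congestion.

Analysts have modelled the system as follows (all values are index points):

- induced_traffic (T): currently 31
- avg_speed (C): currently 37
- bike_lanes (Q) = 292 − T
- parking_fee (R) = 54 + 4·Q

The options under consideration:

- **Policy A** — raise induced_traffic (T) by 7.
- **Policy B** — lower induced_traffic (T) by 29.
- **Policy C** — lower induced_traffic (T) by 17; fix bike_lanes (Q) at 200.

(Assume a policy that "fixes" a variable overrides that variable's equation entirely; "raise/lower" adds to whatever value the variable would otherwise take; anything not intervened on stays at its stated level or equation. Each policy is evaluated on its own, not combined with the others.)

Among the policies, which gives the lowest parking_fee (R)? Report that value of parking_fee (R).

Policy A (T + 7):
  T = 31 + 7 = 38
  Q = 292 − 38 = 254
  R = 54 + 4·254 = 1070
Policy B (T − 29):
  T = 31 − 29 = 2
  Q = 292 − 2 = 290
  R = 54 + 4·290 = 1214
Policy C (T − 17, Q := 200):
  T = 31 − 17 = 14
  Q = 200
  R = 54 + 4·200 = 854
Comparing — Policy A: R=1070, Policy B: R=1214, Policy C: R=854. Lowest is 854 (Policy C).

854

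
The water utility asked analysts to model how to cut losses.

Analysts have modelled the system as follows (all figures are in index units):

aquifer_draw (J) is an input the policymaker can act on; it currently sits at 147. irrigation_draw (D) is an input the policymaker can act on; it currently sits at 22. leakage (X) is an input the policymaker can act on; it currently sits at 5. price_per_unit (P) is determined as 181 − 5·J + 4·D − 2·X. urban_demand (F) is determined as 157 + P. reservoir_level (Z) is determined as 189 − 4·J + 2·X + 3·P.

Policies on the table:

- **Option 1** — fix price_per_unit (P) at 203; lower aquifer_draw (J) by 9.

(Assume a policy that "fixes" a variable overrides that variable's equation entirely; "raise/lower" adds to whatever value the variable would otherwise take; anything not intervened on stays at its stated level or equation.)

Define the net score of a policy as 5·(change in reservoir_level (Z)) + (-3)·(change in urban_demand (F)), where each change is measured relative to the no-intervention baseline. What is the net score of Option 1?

8328

Baseline:
  J = 147
  D = 22
  X = 5
  P = 181 − 5·147 + 4·22 − 2·5 = -476
  F = 157 + (-476) = -319
  Z = 189 − 4·147 + 2·5 + 3·(-476) = -1817
Option 1 (P := 203, J − 9):
  J = 147 − 9 = 138
  D = 22
  X = 5
  P = 203
  F = 157 + 203 = 360
  Z = 189 − 4·138 + 2·5 + 3·203 = 256
ΔZ = 256 − (-1817) = 2073; ΔF = 360 − (-319) = 679
Score = 5·2073 + (-3)·679 = 8328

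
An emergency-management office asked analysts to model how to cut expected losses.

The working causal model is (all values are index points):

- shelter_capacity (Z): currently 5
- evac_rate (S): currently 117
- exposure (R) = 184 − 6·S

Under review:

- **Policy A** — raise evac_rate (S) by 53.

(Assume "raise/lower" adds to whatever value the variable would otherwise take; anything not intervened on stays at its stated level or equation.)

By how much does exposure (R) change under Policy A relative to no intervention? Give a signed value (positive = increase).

-318

Baseline:
  S = 117
  R = 184 − 6·117 = -518
Policy A (S + 53):
  S = 117 + 53 = 170
  R = 184 − 6·170 = -836
Change in R: -836 − (-518) = -318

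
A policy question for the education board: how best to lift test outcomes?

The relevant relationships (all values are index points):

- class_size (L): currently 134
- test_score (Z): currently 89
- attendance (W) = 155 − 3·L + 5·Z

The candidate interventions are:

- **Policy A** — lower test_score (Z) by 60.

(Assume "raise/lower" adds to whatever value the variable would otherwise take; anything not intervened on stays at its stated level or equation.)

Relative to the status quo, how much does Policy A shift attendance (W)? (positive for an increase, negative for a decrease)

-300

Baseline:
  L = 134
  Z = 89
  W = 155 − 3·134 + 5·89 = 198
Policy A (Z − 60):
  L = 134
  Z = 89 − 60 = 29
  W = 155 − 3·134 + 5·29 = -102
Change in W: -102 − 198 = -300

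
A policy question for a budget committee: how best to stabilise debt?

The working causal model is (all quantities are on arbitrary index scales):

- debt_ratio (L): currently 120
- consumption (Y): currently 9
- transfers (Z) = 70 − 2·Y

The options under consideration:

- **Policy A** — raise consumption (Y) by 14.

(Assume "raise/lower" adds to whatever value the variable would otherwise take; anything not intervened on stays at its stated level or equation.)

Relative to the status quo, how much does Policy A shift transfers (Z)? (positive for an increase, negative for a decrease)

-28

Baseline:
  Y = 9
  Z = 70 − 2·9 = 52
Policy A (Y + 14):
  Y = 9 + 14 = 23
  Z = 70 − 2·23 = 24
Change in Z: 24 − 52 = -28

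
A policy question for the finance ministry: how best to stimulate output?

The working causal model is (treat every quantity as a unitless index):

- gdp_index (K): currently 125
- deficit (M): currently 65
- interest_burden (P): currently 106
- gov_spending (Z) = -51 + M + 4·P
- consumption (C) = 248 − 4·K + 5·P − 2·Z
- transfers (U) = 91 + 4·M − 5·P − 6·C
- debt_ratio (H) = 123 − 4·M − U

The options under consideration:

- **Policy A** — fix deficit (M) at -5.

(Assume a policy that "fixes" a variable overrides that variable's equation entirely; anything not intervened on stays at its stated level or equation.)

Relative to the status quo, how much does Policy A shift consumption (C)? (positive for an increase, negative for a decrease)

Baseline:
  K = 125
  M = 65
  P = 106
  Z = -51 + 65 + 4·106 = 438
  C = 248 − 4·125 + 5·106 − 2·438 = -598
Policy A (M := -5):
  K = 125
  M = -5
  P = 106
  Z = -51 + (-5) + 4·106 = 368
  C = 248 − 4·125 + 5·106 − 2·368 = -458
Change in C: -458 − (-598) = 140

140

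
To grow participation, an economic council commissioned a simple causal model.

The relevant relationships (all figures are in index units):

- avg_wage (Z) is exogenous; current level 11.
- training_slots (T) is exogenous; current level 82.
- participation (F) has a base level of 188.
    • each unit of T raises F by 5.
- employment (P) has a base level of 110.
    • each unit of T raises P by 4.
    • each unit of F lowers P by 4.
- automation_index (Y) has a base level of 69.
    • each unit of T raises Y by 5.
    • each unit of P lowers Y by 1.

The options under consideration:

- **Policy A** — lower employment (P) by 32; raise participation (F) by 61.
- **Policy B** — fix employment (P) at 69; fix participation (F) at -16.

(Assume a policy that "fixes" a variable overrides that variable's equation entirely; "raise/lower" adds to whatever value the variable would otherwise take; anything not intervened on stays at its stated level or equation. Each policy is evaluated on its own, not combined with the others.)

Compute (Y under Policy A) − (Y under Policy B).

Policy A (P − 32, F + 61):
  T = 82
  F = 188 + 5·82 (+61 from intervention) = 659
  P = 110 + 4·82 − 4·659 (−32 from intervention) = -2230
  Y = 69 + 5·82 − (-2230) = 2709
Policy B (P := 69, F := -16):
  T = 82
  F = -16
  P = 69
  Y = 69 + 5·82 − 69 = 410
Y: 2709 − 410 = 2299

2299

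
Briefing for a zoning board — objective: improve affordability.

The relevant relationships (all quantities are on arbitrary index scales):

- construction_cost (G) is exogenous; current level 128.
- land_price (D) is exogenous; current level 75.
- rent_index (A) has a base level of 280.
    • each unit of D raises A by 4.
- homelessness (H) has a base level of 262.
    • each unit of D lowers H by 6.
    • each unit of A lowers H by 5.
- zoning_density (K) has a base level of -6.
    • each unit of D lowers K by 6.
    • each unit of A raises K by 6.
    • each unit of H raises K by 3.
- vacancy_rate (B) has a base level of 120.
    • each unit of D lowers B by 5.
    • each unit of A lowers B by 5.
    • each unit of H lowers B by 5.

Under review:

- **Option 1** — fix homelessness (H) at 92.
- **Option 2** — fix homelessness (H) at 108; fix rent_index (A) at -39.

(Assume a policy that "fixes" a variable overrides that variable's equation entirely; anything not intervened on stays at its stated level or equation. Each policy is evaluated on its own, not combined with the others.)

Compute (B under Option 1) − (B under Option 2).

-3015

Option 1 (H := 92):
  D = 75
  A = 280 + 4·75 = 580
  H = 92
  B = 120 − 5·75 − 5·580 − 5·92 = -3615
Option 2 (H := 108, A := -39):
  D = 75
  A = -39
  H = 108
  B = 120 − 5·75 − 5·(-39) − 5·108 = -600
B: -3615 − (-600) = -3015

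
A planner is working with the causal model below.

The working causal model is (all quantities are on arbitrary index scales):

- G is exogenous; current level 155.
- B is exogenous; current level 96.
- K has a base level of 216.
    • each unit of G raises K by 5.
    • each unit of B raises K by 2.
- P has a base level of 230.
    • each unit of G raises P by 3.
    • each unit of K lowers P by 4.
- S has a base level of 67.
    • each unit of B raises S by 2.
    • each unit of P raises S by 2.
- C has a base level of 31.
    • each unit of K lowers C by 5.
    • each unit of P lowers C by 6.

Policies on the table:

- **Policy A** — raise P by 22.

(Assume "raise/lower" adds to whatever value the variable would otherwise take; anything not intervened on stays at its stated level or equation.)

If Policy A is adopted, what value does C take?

18206

Policy A (P + 22):
  G = 155
  B = 96
  K = 216 + 5·155 + 2·96 = 1183
  P = 230 + 3·155 − 4·1183 (+22 from intervention) = -4015
  C = 31 − 5·1183 − 6·(-4015) = 18206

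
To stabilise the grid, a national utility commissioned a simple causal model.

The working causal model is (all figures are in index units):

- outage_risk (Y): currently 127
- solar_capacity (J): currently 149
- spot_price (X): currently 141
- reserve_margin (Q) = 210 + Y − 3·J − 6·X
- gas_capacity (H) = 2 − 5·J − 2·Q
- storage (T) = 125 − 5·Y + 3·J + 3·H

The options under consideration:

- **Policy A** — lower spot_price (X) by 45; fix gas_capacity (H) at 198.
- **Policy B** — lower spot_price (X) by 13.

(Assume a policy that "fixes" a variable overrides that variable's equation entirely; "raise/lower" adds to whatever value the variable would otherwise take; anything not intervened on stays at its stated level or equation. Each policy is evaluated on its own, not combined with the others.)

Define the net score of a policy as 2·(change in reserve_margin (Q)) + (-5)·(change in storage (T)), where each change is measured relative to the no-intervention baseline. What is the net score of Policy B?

2496

Baseline:
  Y = 127
  J = 149
  X = 141
  Q = 210 + 127 − 3·149 − 6·141 = -956
  H = 2 − 5·149 − 2·(-956) = 1169
  T = 125 − 5·127 + 3·149 + 3·1169 = 3444
Policy B (X − 13):
  Y = 127
  J = 149
  X = 141 − 13 = 128
  Q = 210 + 127 − 3·149 − 6·128 = -878
  H = 2 − 5·149 − 2·(-878) = 1013
  T = 125 − 5·127 + 3·149 + 3·1013 = 2976
ΔQ = -878 − (-956) = 78; ΔT = 2976 − 3444 = -468
Score = 2·78 + (-5)·(-468) = 2496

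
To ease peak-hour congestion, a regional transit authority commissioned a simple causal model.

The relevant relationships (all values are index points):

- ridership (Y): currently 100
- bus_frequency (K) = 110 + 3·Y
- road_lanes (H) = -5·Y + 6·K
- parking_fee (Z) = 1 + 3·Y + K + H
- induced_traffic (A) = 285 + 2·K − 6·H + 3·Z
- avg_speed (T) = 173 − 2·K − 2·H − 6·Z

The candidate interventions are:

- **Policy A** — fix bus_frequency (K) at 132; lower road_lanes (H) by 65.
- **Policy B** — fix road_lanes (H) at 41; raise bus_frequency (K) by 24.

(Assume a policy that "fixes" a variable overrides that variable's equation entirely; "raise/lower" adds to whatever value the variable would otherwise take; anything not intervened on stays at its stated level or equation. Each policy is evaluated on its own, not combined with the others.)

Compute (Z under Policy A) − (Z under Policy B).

Policy A (K := 132, H − 65):
  Y = 100
  K = 132
  H = 0 − 5·100 + 6·132 (−65 from intervention) = 227
  Z = 1 + 3·100 + 132 + 227 = 660
Policy B (H := 41, K + 24):
  Y = 100
  K = 110 + 3·100 (+24 from intervention) = 434
  H = 41
  Z = 1 + 3·100 + 434 + 41 = 776
Z: 660 − 776 = -116

-116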